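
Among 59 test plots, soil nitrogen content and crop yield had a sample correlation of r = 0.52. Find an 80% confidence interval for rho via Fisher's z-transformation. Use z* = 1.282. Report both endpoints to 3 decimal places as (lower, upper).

(0.384, 0.634)

z_r = atanh(0.52) = 0.576340;  SE = 1/√(n−3) = 1/√56 = 0.133631
z-limits: 0.576340 ± 1.282·0.133631 = 0.576340 ± 0.171315 = [0.405025, 0.747655]
ρ-limits: (tanh 0.405025, tanh 0.747655) = (0.384, 0.634)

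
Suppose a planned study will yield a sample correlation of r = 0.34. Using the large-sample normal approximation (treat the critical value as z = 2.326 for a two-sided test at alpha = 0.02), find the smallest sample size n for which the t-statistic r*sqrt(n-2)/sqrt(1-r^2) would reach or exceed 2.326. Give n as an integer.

44

r√(n−2)/√(1−r²) ≥ 2.326  ⇔  n−2 ≥ (2.326)²·(1−r²)/r²
(1−r²)/r² = (1−0.1156)/0.1156 = 7.6505
n ≥ 2 + 5.410276·7.6505 = 2 + 41.3913 = 43.3913
⌈43.3913⌉ = 44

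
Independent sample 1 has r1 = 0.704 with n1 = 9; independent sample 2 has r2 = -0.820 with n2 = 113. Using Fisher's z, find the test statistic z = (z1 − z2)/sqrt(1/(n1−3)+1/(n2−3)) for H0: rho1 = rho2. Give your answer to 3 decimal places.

Fisher z-transforms: z1 = atanh(0.704) = 0.875187, z2 = atanh(-0.820) = -1.156817; difference d = 2.032004
Var(d) = 1/6 + 1/110 = 0.1666667 + 0.0090909 = 0.1757576
z = d/√Var(d) = 2.032004 / √0.1757576 = 2.032004 / 0.419235 = 4.847

4.847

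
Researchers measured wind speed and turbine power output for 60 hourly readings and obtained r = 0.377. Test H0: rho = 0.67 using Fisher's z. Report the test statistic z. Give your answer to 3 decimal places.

-3.127

Fisher z: atanh(0.377) = 0.396558, atanh(0.67) = 0.810743
z = (z_r − z_0)·√(n−3) = (0.396558 − 0.810743)·√57 = -0.414185 · 7.549834 = -3.127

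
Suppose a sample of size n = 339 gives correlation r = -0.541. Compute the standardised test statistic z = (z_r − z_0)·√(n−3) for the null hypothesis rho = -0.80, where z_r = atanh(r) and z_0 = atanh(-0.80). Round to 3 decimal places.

z_r = atanh(-0.541) = -0.605568,  z_0 = atanh(-0.80) = -1.098612
SE = 1/√(n−3) = 1/√336 = 0.054554
z = (z_r − z_0)/SE = (-0.605568 − (-1.098612)) / 0.054554 = 0.493044 / 0.054554 = 9.038

9.038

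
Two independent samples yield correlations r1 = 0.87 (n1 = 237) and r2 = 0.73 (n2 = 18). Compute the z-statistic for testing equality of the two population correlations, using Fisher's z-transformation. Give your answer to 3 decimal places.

1.518

Fisher z-transforms: z1 = atanh(0.87) = 1.333080, z2 = atanh(0.73) = 0.928727; difference d = 0.404353
Var(d) = 1/234 + 1/15 = 0.0042735 + 0.0666667 = 0.0709402
z = d/√Var(d) = 0.404353 / √0.0709402 = 0.404353 / 0.266346 = 1.518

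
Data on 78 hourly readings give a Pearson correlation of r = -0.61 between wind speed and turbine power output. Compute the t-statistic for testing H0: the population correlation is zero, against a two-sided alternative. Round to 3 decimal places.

-6.711

t = r·√(n−2) / √(1−r²) with r = -0.61, n = 78
  = -0.61·√76 / √(1 − 0.3721)
  = -0.61·8.717798 / 0.792401
  = -5.317857 / 0.792401 = -6.711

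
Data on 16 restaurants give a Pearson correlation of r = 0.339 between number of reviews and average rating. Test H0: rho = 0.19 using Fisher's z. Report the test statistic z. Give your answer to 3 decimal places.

0.579

Fisher z: atanh(0.339) = 0.352962, atanh(0.19) = 0.192337
z = (z_r − z_0)·√(n−3) = (0.352962 − 0.192337)·√13 = 0.160625 · 3.605551 = 0.579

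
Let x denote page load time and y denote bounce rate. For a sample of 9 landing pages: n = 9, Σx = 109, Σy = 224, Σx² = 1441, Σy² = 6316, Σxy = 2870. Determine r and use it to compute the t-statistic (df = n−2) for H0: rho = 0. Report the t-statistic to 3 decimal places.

Numerator: nΣxy − (Σx)(Σy) = 9·2870 − (109)(224) = 1414
Denominator: √[(nΣx²−(Σx)²)(nΣy²−(Σy)²)]
  nΣx²−(Σx)² = 9·1441 − 11881 = 1088;  nΣy²−(Σy)² = 9·6316 − 50176 = 6668
  √(1088·6668) = √7254784 = 2693.4706
r = 1414 / 2693.4706 = 0.5250
t = r·√(n−2)/√(1−r²) = 0.5250·√7 / √(1−0.275625) = 1.389019 / 0.851102 = 1.632

1.632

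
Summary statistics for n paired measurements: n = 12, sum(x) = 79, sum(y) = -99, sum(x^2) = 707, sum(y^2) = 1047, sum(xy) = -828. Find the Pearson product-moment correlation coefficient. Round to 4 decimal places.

Numerator: nΣxy − (Σx)(Σy) = 12·(-828) − (79)(-99) = -2115
Denominator: √[(nΣx²−(Σx)²)(nΣy²−(Σy)²)]
  nΣx²−(Σx)² = 12·707 − 6241 = 2243;  nΣy²−(Σy)² = 12·1047 − 9801 = 2763
  √(2243·2763) = √6197409 = 2489.4596
r = -2115 / 2489.4596 = -0.8496

-0.8496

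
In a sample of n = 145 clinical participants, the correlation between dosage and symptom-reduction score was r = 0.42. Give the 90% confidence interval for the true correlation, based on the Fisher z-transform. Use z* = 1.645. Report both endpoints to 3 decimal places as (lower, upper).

(0.300, 0.527)

Fisher z: z_r = atanh(r) = ½·ln((1+0.42)/(1−0.42)) = 0.447692
SE(z) = 1/√(n−3) = 1/√142 = 0.083918
90% ⇒ z* = 1.645; margin = 1.645·0.083918 = 0.138045
CI on z-scale: (0.309647, 0.585737)
Back-transform: tanh(0.309647) = 0.300116, tanh(0.585737) = 0.526823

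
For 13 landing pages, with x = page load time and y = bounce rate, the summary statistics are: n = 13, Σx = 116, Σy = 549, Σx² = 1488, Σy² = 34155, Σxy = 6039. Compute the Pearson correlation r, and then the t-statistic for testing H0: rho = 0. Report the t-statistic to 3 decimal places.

S_xy = nΣxy − ΣxΣy = 13·6039 − 116·549 = 78507 − 63684 = 14823
S_xx = nΣx² − (Σx)² = 13·1488 − 116² = 19344 − 13456 = 5888
S_yy = nΣy² − (Σy)² = 13·34155 − 549² = 444015 − 301401 = 142614
r = S_xy / √(S_xx·S_yy) = 14823 / √(5888·142614) = 14823 / √839711232 = 14823 / 28977.7713 = 0.5115
t = r·√(n−2)/√(1−r²) = 0.5115·√11 / √(1−0.261632) = 1.696454 / 0.859283 = 1.974

1.974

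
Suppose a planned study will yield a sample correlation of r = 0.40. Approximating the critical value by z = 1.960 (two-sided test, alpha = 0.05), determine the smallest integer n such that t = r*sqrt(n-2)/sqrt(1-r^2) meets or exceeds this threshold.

23

Need r·√(n−2)/√(1−r²) ≥ 1.960
√(n−2) ≥ 1.960·√(1−0.1600) / 0.40 = 1.960·0.916515 / 0.40 = 4.4909
n−2 ≥ 20.1682  ⇒  n ≥ 22.1682
Smallest integer n = 23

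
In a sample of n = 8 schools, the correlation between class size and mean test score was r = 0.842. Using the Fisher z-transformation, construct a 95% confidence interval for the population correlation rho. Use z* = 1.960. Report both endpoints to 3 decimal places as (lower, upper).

(0.338, 0.971)

Fisher z: z_r = atanh(r) = ½·ln((1+0.842)/(1−0.842)) = 1.228006
SE(z) = 1/√(n−3) = 1/√5 = 0.447214
95% ⇒ z* = 1.960; margin = 1.960·0.447214 = 0.876539
CI on z-scale: (0.351467, 2.104545)
Back-transform: tanh(0.351467) = 0.337676, tanh(2.104545) = 0.970715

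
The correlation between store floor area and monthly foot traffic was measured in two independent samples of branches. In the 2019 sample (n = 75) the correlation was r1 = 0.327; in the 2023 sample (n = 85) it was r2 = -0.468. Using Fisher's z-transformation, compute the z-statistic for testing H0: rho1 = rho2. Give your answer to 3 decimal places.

z1 = atanh(0.327) = 0.339465,  z2 = atanh(-0.468) = -0.507506
SE = √(1/(n1−3) + 1/(n2−3)) = √(1/72 + 1/82) = √(0.0138889 + 0.0121951) = √0.0260840 = 0.161505
z = (z1 − z2)/SE = (0.339465 − (-0.507506)) / 0.161505 = 0.846971 / 0.161505 = 5.244

5.244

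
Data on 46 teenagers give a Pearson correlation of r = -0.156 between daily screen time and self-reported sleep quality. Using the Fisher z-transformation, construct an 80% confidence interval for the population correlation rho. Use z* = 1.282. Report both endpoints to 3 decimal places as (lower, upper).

(-0.339, 0.038)

Fisher z: z_r = atanh(r) = ½·ln((1+(-0.156))/(1−(-0.156))) = -0.157284
SE(z) = 1/√(n−3) = 1/√43 = 0.152499
80% ⇒ z* = 1.282; margin = 1.282·0.152499 = 0.195504
CI on z-scale: (-0.352788, 0.038220)
Back-transform: tanh(-0.352788) = -0.338846, tanh(0.038220) = 0.038201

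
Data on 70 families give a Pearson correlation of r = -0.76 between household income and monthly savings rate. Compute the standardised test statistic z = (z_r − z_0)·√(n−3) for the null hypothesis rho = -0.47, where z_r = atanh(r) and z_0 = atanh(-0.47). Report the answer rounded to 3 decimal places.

-3.979

z_r = atanh(-0.76) = -0.996215,  z_0 = atanh(-0.47) = -0.510070
SE = 1/√(n−3) = 1/√67 = 0.122169
z = (z_r − z_0)/SE = (-0.996215 − (-0.510070)) / 0.122169 = -0.486145 / 0.122169 = -3.979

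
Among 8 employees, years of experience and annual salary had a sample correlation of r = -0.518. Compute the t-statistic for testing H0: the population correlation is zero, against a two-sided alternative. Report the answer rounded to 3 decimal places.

1 − r² = 1 − 0.268324 = 0.731676;  √(1−r²) = 0.855381
√(n−2) = √6 = 2.449490
t = r·√(n−2)/√(1−r²) = -0.518 · 2.449490 / 0.855381 = -1.483

-1.483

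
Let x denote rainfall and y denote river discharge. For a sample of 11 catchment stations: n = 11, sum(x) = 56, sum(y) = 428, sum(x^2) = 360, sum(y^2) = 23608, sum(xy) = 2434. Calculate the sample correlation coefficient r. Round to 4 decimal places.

S_xy = nΣxy − ΣxΣy = 11·2434 − 56·428 = 26774 − 23968 = 2806
S_xx = nΣx² − (Σx)² = 11·360 − 56² = 3960 − 3136 = 824
S_yy = nΣy² − (Σy)² = 11·23608 − 428² = 259688 − 183184 = 76504
r = S_xy / √(S_xx·S_yy) = 2806 / √(824·76504) = 2806 / √63039296 = 2806 / 7939.7290 = 0.3534

0.3534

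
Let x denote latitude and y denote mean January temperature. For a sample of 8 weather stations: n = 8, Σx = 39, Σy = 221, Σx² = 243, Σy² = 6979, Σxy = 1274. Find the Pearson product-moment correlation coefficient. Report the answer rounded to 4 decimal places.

S_xy = nΣxy − ΣxΣy = 8·1274 − 39·221 = 10192 − 8619 = 1573
S_xx = nΣx² − (Σx)² = 8·243 − 39² = 1944 − 1521 = 423
S_yy = nΣy² − (Σy)² = 8·6979 − 221² = 55832 − 48841 = 6991
r = S_xy / √(S_xx·S_yy) = 1573 / √(423·6991) = 1573 / √2957193 = 1573 / 1719.6491 = 0.9147

0.9147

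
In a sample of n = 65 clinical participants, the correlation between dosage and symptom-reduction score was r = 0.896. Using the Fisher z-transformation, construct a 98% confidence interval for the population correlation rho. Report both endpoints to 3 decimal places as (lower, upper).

(0.820, 0.941)

Fisher z: z_r = atanh(r) = ½·ln((1+0.896)/(1−0.896)) = 1.451555
SE(z) = 1/√(n−3) = 1/√62 = 0.127000
98% ⇒ z* = 2.326; margin = 2.326·0.127000 = 0.295402
CI on z-scale: (1.156153, 1.746957)
Back-transform: tanh(1.156153) = 0.819782, tanh(1.746957) = 0.941028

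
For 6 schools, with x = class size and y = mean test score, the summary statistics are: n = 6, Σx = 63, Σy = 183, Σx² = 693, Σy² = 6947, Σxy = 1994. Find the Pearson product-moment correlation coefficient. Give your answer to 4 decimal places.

Numerator: nΣxy − (Σx)(Σy) = 6·1994 − (63)(183) = 435
Denominator: √[(nΣx²−(Σx)²)(nΣy²−(Σy)²)]
  nΣx²−(Σx)² = 6·693 − 3969 = 189;  nΣy²−(Σy)² = 6·6947 − 33489 = 8193
  √(189·8193) = √1548477 = 1244.3782
r = 435 / 1244.3782 = 0.3496

0.3496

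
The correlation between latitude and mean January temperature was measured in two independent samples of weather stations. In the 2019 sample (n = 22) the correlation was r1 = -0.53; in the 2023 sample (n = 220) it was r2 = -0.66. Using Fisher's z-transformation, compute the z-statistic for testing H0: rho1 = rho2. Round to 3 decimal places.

Fisher z-transforms: z1 = atanh(-0.53) = -0.590145, z2 = atanh(-0.66) = -0.792814; difference d = 0.202669
Var(d) = 1/19 + 1/217 = 0.0526316 + 0.0046083 = 0.0572399
z = d/√Var(d) = 0.202669 / √0.0572399 = 0.202669 / 0.239249 = 0.847

0.847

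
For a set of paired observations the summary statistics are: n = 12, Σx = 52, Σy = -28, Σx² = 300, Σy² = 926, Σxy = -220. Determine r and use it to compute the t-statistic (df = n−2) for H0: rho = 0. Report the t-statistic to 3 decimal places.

S_xy = nΣxy − ΣxΣy = 12·(-220) − 52·(-28) = -2640 − (-1456) = -1184
S_xx = nΣx² − (Σx)² = 12·300 − 52² = 3600 − 2704 = 896
S_yy = nΣy² − (Σy)² = 12·926 − (-28)² = 11112 − 784 = 10328
r = S_xy / √(S_xx·S_yy) = -1184 / √(896·10328) = -1184 / √9253888 = -1184 / 3042.0204 = -0.3892
t = r·√(n−2)/√(1−r²) = -0.3892·√10 / √(1−0.151477) = -1.230758 / 0.921153 = -1.336

-1.336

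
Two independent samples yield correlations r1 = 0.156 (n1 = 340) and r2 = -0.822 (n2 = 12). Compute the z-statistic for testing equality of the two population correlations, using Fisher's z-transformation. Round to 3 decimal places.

z1 = atanh(0.156) = 0.157284,  z2 = atanh(-0.822) = -1.162953
SE = √(1/(n1−3) + 1/(n2−3)) = √(1/337 + 1/9) = √(0.0029674 + 0.1111111) = √0.1140785 = 0.337755
z = (z1 − z2)/SE = (0.157284 − (-1.162953)) / 0.337755 = 1.320237 / 0.337755 = 3.909

3.909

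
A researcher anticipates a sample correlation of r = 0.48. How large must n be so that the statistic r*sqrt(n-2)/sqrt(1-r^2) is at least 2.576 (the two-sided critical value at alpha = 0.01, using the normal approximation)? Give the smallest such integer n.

r√(n−2)/√(1−r²) ≥ 2.576  ⇔  n−2 ≥ (2.576)²·(1−r²)/r²
(1−r²)/r² = (1−0.2304)/0.2304 = 3.3403
n ≥ 2 + 6.635776·3.3403 = 2 + 22.1655 = 24.1655
⌈24.1655⌉ = 25

25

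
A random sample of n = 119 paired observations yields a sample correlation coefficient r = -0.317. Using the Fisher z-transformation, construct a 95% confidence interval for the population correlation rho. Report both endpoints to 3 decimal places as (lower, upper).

z_r = atanh(-0.317) = -0.328308;  SE = 1/√(n−3) = 1/√116 = 0.092848
z-limits: -0.328308 ± 1.960·0.092848 = -0.328308 ± 0.181982 = [-0.510290, -0.146326]
ρ-limits: (tanh -0.510290, tanh -0.146326) = (-0.470, -0.145)

(-0.470, -0.145)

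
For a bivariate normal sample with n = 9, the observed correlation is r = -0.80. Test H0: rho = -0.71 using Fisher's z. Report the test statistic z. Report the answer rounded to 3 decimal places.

z_r = atanh(-0.80) = -1.098612,  z_0 = atanh(-0.71) = -0.887184
SE = 1/√(n−3) = 1/√6 = 0.408248
z = (z_r − z_0)/SE = (-1.098612 − (-0.887184)) / 0.408248 = -0.211428 / 0.408248 = -0.518

-0.518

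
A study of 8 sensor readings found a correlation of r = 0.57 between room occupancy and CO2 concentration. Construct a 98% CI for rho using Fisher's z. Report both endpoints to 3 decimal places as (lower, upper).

z_r = atanh(0.57) = 0.647523;  SE = 1/√(n−3) = 1/√5 = 0.447214
z-limits: 0.647523 ± 2.326·0.447214 = 0.647523 ± 1.040220 = [-0.392697, 1.687743]
ρ-limits: (tanh -0.392697, tanh 1.687743) = (-0.374, 0.934)

(-0.374, 0.934)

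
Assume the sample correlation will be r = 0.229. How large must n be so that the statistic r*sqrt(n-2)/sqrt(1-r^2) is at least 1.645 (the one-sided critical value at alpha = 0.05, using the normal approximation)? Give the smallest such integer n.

Need r·√(n−2)/√(1−r²) ≥ 1.645
√(n−2) ≥ 1.645·√(1−0.052441) / 0.229 = 1.645·0.973426 / 0.229 = 6.9925
n−2 ≥ 48.8951  ⇒  n ≥ 50.8951
Smallest integer n = 51

51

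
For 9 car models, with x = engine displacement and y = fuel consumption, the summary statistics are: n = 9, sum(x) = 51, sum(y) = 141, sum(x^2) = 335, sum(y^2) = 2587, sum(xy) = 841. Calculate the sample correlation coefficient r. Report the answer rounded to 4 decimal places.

0.3185

Numerator: nΣxy − (Σx)(Σy) = 9·841 − (51)(141) = 378
Denominator: √[(nΣx²−(Σx)²)(nΣy²−(Σy)²)]
  nΣx²−(Σx)² = 9·335 − 2601 = 414;  nΣy²−(Σy)² = 9·2587 − 19881 = 3402
  √(414·3402) = √1408428 = 1186.7721
r = 378 / 1186.7721 = 0.3185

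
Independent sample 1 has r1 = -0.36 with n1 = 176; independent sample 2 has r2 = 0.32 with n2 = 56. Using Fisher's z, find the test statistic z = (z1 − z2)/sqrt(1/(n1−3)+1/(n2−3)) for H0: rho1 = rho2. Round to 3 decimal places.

z1 = atanh(-0.36) = -0.376886,  z2 = atanh(0.32) = 0.331647
SE = √(1/(n1−3) + 1/(n2−3)) = √(1/173 + 1/53) = √(0.0057803 + 0.0188679) = √0.0246482 = 0.156997
z = (z1 − z2)/SE = (-0.376886 − 0.331647) / 0.156997 = -0.708533 / 0.156997 = -4.513

-4.513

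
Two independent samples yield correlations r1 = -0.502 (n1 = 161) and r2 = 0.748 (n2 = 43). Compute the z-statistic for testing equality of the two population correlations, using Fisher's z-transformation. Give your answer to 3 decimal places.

-8.590

z1 = atanh(-0.502) = -0.551976,  z2 = atanh(0.748) = 0.968399
SE = √(1/(n1−3) + 1/(n2−3)) = √(1/158 + 1/40) = √(0.0063291 + 0.0250000) = √0.0313291 = 0.177000
z = (z1 − z2)/SE = (-0.551976 − 0.968399) / 0.177000 = -1.520375 / 0.177000 = -8.590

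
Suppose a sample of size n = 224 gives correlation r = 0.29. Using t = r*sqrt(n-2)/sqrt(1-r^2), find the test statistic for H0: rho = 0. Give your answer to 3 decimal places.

t = r·√(n−2) / √(1−r²) with r = 0.29, n = 224
  = 0.29·√222 / √(1 − 0.0841)
  = 0.29·14.899664 / 0.957027
  = 4.320903 / 0.957027 = 4.515

4.515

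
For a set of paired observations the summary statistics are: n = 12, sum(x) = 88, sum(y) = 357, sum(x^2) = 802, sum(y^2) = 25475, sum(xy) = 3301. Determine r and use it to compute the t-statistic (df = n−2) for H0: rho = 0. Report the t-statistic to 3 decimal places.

Numerator: nΣxy − (Σx)(Σy) = 12·3301 − (88)(357) = 8196
Denominator: √[(nΣx²−(Σx)²)(nΣy²−(Σy)²)]
  nΣx²−(Σx)² = 12·802 − 7744 = 1880;  nΣy²−(Σy)² = 12·25475 − 127449 = 178251
  √(1880·178251) = √335111880 = 18306.0613
r = 8196 / 18306.0613 = 0.4477
t = r·√(n−2)/√(1−r²) = 0.4477·√10 / √(1−0.200435) = 1.415752 / 0.894184 = 1.583

1.583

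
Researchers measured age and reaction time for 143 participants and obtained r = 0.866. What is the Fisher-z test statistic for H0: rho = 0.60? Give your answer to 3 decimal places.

Fisher z: atanh(0.866) = 1.316856, atanh(0.60) = 0.693147
z = (z_r − z_0)·√(n−3) = (1.316856 − 0.693147)·√140 = 0.623709 · 11.832160 = 7.380

7.380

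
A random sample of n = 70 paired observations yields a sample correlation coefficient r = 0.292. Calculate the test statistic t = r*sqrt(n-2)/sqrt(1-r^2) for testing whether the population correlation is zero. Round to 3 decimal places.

t = r·√(n−2) / √(1−r²) with r = 0.292, n = 70
  = 0.292·√68 / √(1 − 0.085264)
  = 0.292·8.246211 / 0.956418
  = 2.407894 / 0.956418 = 2.518

2.518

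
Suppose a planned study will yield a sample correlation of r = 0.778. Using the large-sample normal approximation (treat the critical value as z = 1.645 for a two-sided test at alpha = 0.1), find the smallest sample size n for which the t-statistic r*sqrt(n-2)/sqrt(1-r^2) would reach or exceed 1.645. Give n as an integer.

4

r√(n−2)/√(1−r²) ≥ 1.645  ⇔  n−2 ≥ (1.645)²·(1−r²)/r²
(1−r²)/r² = (1−0.605284)/0.605284 = 0.6521
n ≥ 2 + 2.706025·0.6521 = 2 + 1.7646 = 3.7646
⌈3.7646⌉ = 4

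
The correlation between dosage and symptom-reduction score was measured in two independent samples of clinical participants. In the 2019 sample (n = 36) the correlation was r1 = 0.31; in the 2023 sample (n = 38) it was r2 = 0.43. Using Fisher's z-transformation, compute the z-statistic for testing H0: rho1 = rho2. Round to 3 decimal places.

z1 = atanh(0.31) = 0.320545,  z2 = atanh(0.43) = 0.459897
SE = √(1/(n1−3) + 1/(n2−3)) = √(1/33 + 1/35) = √(0.0303030 + 0.0285714) = √0.0588744 = 0.242640
z = (z1 − z2)/SE = (0.320545 − 0.459897) / 0.242640 = -0.139352 / 0.242640 = -0.574

-0.574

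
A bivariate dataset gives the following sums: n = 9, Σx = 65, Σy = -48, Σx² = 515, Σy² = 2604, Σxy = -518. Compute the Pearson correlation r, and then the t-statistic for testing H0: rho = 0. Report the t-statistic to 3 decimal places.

Numerator: nΣxy − (Σx)(Σy) = 9·(-518) − (65)(-48) = -1542
Denominator: √[(nΣx²−(Σx)²)(nΣy²−(Σy)²)]
  nΣx²−(Σx)² = 9·515 − 4225 = 410;  nΣy²−(Σy)² = 9·2604 − 2304 = 21132
  √(410·21132) = √8664120 = 2943.4877
r = -1542 / 2943.4877 = -0.5239
t = r·√(n−2)/√(1−r²) = -0.5239·√7 / √(1−0.274471) = -1.386109 / 0.851780 = -1.627

-1.627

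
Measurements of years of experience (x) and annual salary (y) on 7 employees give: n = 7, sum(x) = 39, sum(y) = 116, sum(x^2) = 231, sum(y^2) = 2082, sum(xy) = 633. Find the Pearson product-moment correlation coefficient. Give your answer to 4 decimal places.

S_xy = nΣxy − ΣxΣy = 7·633 − 39·116 = 4431 − 4524 = -93
S_xx = nΣx² − (Σx)² = 7·231 − 39² = 1617 − 1521 = 96
S_yy = nΣy² − (Σy)² = 7·2082 − 116² = 14574 − 13456 = 1118
r = S_xy / √(S_xx·S_yy) = -93 / √(96·1118) = -93 / √107328 = -93 / 327.6095 = -0.2839

-0.2839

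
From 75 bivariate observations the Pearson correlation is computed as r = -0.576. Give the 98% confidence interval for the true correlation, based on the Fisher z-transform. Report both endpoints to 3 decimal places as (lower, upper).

(-0.731, -0.365)

Fisher z: z_r = atanh(r) = ½·ln((1+(-0.576))/(1−(-0.576))) = -0.656456
SE(z) = 1/√(n−3) = 1/√72 = 0.117851
98% ⇒ z* = 2.326; margin = 2.326·0.117851 = 0.274121
CI on z-scale: (-0.930577, -0.382335)
Back-transform: tanh(-0.930577) = -0.730863, tanh(-0.382335) = -0.364734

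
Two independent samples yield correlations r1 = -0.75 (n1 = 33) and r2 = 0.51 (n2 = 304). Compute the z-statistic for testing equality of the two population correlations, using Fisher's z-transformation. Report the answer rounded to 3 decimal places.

-8.021

z1 = atanh(-0.75) = -0.972955,  z2 = atanh(0.51) = 0.562730
SE = √(1/(n1−3) + 1/(n2−3)) = √(1/30 + 1/301) = √(0.0333333 + 0.0033223) = √0.0366556 = 0.191457
z = (z1 − z2)/SE = (-0.972955 − 0.562730) / 0.191457 = -1.535685 / 0.191457 = -8.021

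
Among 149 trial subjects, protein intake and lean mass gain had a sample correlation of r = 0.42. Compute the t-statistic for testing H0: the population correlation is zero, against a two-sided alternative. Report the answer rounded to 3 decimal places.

1 − r² = 1 − 0.1764 = 0.8236;  √(1−r²) = 0.907524
√(n−2) = √147 = 12.124356
t = r·√(n−2)/√(1−r²) = 0.42 · 12.124356 / 0.907524 = 5.611

5.611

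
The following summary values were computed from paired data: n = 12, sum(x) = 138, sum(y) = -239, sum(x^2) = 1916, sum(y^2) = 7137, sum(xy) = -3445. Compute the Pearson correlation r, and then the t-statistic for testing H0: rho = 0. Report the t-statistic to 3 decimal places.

-4.042

Numerator: nΣxy − (Σx)(Σy) = 12·(-3445) − (138)(-239) = -8358
Denominator: √[(nΣx²−(Σx)²)(nΣy²−(Σy)²)]
  nΣx²−(Σx)² = 12·1916 − 19044 = 3948;  nΣy²−(Σy)² = 12·7137 − 57121 = 28523
  √(3948·28523) = √112608804 = 10611.7295
r = -8358 / 10611.7295 = -0.7876
t = r·√(n−2)/√(1−r²) = -0.7876·√10 / √(1−0.620314) = -2.490610 / 0.616187 = -4.042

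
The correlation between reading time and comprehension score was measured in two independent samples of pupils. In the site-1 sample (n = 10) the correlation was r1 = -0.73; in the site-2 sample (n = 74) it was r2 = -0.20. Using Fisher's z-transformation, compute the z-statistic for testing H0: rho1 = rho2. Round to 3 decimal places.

-1.833

z1 = atanh(-0.73) = -0.928727,  z2 = atanh(-0.20) = -0.202733
SE = √(1/(n1−3) + 1/(n2−3)) = √(1/7 + 1/71) = √(0.1428571 + 0.0140845) = √0.1569416 = 0.396159
z = (z1 − z2)/SE = (-0.928727 − (-0.202733)) / 0.396159 = -0.725994 / 0.396159 = -1.833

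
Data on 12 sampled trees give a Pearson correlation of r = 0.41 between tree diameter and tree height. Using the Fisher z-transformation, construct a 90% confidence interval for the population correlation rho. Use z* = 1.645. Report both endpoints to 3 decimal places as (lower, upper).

(-0.112, 0.755)

Fisher z: z_r = atanh(r) = ½·ln((1+0.41)/(1−0.41)) = 0.435611
SE(z) = 1/√(n−3) = 1/√9 = 0.333333
90% ⇒ z* = 1.645; margin = 1.645·0.333333 = 0.548333
CI on z-scale: (-0.112722, 0.983944)
Back-transform: tanh(-0.112722) = -0.112247, tanh(0.983944) = 0.754768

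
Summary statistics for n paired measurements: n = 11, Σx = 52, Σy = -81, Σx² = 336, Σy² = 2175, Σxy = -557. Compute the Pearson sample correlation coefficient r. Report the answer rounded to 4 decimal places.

-0.4614

Numerator: nΣxy − (Σx)(Σy) = 11·(-557) − (52)(-81) = -1915
Denominator: √[(nΣx²−(Σx)²)(nΣy²−(Σy)²)]
  nΣx²−(Σx)² = 11·336 − 2704 = 992;  nΣy²−(Σy)² = 11·2175 − 6561 = 17364
  √(992·17364) = √17225088 = 4150.3118
r = -1915 / 4150.3118 = -0.4614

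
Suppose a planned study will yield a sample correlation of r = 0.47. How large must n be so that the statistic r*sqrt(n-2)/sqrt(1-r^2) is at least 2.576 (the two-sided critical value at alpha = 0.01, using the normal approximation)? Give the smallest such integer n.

26

r√(n−2)/√(1−r²) ≥ 2.576  ⇔  n−2 ≥ (2.576)²·(1−r²)/r²
(1−r²)/r² = (1−0.2209)/0.2209 = 3.5269
n ≥ 2 + 6.635776·3.5269 = 2 + 23.4037 = 25.4037
⌈25.4037⌉ = 26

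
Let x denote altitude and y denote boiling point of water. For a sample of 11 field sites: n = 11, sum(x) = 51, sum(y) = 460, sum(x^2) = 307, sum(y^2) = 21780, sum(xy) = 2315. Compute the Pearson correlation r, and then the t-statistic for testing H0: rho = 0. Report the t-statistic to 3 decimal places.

1.430

Numerator: nΣxy − (Σx)(Σy) = 11·2315 − (51)(460) = 2005
Denominator: √[(nΣx²−(Σx)²)(nΣy²−(Σy)²)]
  nΣx²−(Σx)² = 11·307 − 2601 = 776;  nΣy²−(Σy)² = 11·21780 − 211600 = 27980
  √(776·27980) = √21712480 = 4659.6652
r = 2005 / 4659.6652 = 0.4303
t = r·√(n−2)/√(1−r²) = 0.4303·√9 / √(1−0.185158) = 1.290900 / 0.902686 = 1.430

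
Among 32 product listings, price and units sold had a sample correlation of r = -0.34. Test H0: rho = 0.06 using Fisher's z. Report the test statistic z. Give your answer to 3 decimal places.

Fisher z: atanh(-0.34) = -0.354093, atanh(0.06) = 0.060072
z = (z_r − z_0)·√(n−3) = (-0.354093 − 0.060072)·√29 = -0.414165 · 5.385165 = -2.230

-2.230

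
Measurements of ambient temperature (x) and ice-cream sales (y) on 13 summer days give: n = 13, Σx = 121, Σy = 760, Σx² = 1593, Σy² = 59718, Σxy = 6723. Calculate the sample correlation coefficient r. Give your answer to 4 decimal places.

-0.1313

Numerator: nΣxy − (Σx)(Σy) = 13·6723 − (121)(760) = -4561
Denominator: √[(nΣx²−(Σx)²)(nΣy²−(Σy)²)]
  nΣx²−(Σx)² = 13·1593 − 14641 = 6068;  nΣy²−(Σy)² = 13·59718 − 577600 = 198734
  √(6068·198734) = √1205917912 = 34726.3288
r = -4561 / 34726.3288 = -0.1313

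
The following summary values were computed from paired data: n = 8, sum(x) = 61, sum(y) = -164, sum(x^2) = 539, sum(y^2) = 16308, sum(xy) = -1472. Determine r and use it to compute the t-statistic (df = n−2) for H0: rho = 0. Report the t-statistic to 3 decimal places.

S_xy = nΣxy − ΣxΣy = 8·(-1472) − 61·(-164) = -11776 − (-10004) = -1772
S_xx = nΣx² − (Σx)² = 8·539 − 61² = 4312 − 3721 = 591
S_yy = nΣy² − (Σy)² = 8·16308 − (-164)² = 130464 − 26896 = 103568
r = S_xy / √(S_xx·S_yy) = -1772 / √(591·103568) = -1772 / √61208688 = -1772 / 7823.5981 = -0.2265
t = r·√(n−2)/√(1−r²) = -0.2265·√6 / √(1−0.051302) = -0.554809 / 0.974011 = -0.570

-0.570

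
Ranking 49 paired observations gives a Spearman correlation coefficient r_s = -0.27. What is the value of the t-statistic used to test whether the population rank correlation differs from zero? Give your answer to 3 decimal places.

-1.922

1 − r_s² = 1 − 0.0729 = 0.9271;  √(1−r_s²) = 0.962860
√(n−2) = √47 = 6.855655
t = r_s·√(n−2)/√(1−r_s²) = -0.27 · 6.855655 / 0.962860 = -1.922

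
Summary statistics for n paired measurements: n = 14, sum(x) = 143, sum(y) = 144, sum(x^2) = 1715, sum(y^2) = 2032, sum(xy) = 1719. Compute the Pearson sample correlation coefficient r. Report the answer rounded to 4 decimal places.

S_xy = nΣxy − ΣxΣy = 14·1719 − 143·144 = 24066 − 20592 = 3474
S_xx = nΣx² − (Σx)² = 14·1715 − 143² = 24010 − 20449 = 3561
S_yy = nΣy² − (Σy)² = 14·2032 − 144² = 28448 − 20736 = 7712
r = S_xy / √(S_xx·S_yy) = 3474 / √(3561·7712) = 3474 / √27462432 = 3474 / 5240.4610 = 0.6629

0.6629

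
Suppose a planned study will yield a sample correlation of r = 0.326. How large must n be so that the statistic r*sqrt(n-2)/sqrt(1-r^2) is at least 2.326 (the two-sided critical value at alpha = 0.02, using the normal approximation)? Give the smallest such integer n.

48

Need r·√(n−2)/√(1−r²) ≥ 2.326
√(n−2) ≥ 2.326·√(1−0.106276) / 0.326 = 2.326·0.945370 / 0.326 = 6.7452
n−2 ≥ 45.4977  ⇒  n ≥ 47.4977
Smallest integer n = 48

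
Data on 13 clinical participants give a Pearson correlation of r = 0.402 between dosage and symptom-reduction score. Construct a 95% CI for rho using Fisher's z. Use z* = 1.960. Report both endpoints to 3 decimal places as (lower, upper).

Fisher z: z_r = atanh(r) = ½·ln((1+0.402)/(1−0.402)) = 0.426032
SE(z) = 1/√(n−3) = 1/√10 = 0.316228
95% ⇒ z* = 1.960; margin = 1.960·0.316228 = 0.619807
CI on z-scale: (-0.193775, 1.045839)
Back-transform: tanh(-0.193775) = -0.191386, tanh(1.045839) = 0.780183

(-0.191, 0.780)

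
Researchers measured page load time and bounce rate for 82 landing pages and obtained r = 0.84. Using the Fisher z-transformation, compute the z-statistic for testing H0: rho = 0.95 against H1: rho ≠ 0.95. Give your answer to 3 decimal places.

-5.427

Fisher z: atanh(0.84) = 1.221174, atanh(0.95) = 1.831781
z = (z_r − z_0)·√(n−3) = (1.221174 − 1.831781)·√79 = -0.610607 · 8.888194 = -5.427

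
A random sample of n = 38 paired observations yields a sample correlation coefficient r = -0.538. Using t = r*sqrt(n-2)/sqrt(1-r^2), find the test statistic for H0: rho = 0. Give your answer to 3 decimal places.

t = r·√(n−2) / √(1−r²) with r = -0.538, n = 38
  = -0.538·√36 / √(1 − 0.289444)
  = -0.538·6.000000 / 0.842945
  = -3.228000 / 0.842945 = -3.829

-3.829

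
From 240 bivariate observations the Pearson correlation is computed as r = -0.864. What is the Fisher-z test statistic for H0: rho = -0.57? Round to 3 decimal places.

z_r = atanh(-0.864) = -1.308913,  z_0 = atanh(-0.57) = -0.647523
SE = 1/√(n−3) = 1/√237 = 0.064957
z = (z_r − z_0)/SE = (-1.308913 − (-0.647523)) / 0.064957 = -0.661390 / 0.064957 = -10.182

-10.182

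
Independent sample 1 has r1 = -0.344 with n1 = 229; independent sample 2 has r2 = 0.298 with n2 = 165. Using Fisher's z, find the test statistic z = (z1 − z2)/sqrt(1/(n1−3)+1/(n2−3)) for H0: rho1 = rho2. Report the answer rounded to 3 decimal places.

z1 = atanh(-0.344) = -0.358622,  z2 = atanh(0.298) = 0.307323
SE = √(1/(n1−3) + 1/(n2−3)) = √(1/226 + 1/162) = √(0.0044248 + 0.0061728) = √0.0105976 = 0.102945
z = (z1 − z2)/SE = (-0.358622 − 0.307323) / 0.102945 = -0.665945 / 0.102945 = -6.469

-6.469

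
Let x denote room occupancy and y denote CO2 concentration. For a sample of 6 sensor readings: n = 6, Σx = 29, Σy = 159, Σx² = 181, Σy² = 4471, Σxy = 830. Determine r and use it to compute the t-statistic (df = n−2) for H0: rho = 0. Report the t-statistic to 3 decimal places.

1.499

Numerator: nΣxy − (Σx)(Σy) = 6·830 − (29)(159) = 369
Denominator: √[(nΣx²−(Σx)²)(nΣy²−(Σy)²)]
  nΣx²−(Σx)² = 6·181 − 841 = 245;  nΣy²−(Σy)² = 6·4471 − 25281 = 1545
  √(245·1545) = √378525 = 615.2439
r = 369 / 615.2439 = 0.5998
t = r·√(n−2)/√(1−r²) = 0.5998·√4 / √(1−0.359760) = 1.199600 / 0.800150 = 1.499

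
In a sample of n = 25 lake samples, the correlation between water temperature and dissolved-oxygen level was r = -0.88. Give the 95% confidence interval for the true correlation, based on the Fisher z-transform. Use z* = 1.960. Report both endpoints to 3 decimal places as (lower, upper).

z_r = atanh(-0.88) = -1.375768;  SE = 1/√(n−3) = 1/√22 = 0.213201
z-limits: -1.375768 ± 1.960·0.213201 = -1.375768 ± 0.417874 = [-1.793642, -0.957894]
ρ-limits: (tanh -1.793642, tanh -0.957894) = (-0.946, -0.743)

(-0.946, -0.743)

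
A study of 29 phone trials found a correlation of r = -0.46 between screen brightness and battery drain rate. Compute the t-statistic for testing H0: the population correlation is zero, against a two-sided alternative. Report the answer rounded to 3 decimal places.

-2.692

t = r·√(n−2) / √(1−r²) with r = -0.46, n = 29
  = -0.46·√27 / √(1 − 0.2116)
  = -0.46·5.196152 / 0.887919
  = -2.390230 / 0.887919 = -2.692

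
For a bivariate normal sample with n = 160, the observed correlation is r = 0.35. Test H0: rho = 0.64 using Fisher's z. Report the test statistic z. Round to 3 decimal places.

-4.921

z_r = atanh(0.35) = 0.365444,  z_0 = atanh(0.64) = 0.758174
SE = 1/√(n−3) = 1/√157 = 0.079809
z = (z_r − z_0)/SE = (0.365444 − 0.758174) / 0.079809 = -0.392730 / 0.079809 = -4.921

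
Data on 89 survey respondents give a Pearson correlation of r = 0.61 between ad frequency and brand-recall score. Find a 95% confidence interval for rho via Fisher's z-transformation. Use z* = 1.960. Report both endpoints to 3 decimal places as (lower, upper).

(0.460, 0.726)

Fisher z: z_r = atanh(r) = ½·ln((1+0.61)/(1−0.61)) = 0.708921
SE(z) = 1/√(n−3) = 1/√86 = 0.107833
95% ⇒ z* = 1.960; margin = 1.960·0.107833 = 0.211353
CI on z-scale: (0.497568, 0.920274)
Back-transform: tanh(0.497568) = 0.460202, tanh(0.920274) = 0.726027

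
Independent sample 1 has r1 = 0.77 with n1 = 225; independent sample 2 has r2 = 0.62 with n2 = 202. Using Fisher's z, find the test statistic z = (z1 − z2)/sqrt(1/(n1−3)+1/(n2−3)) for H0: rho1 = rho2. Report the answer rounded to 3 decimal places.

z1 = atanh(0.77) = 1.020328,  z2 = atanh(0.62) = 0.725005
SE = √(1/(n1−3) + 1/(n2−3)) = √(1/222 + 1/199) = √(0.0045045 + 0.0050251) = √0.0095296 = 0.097620
z = (z1 − z2)/SE = (1.020328 − 0.725005) / 0.097620 = 0.295323 / 0.097620 = 3.025

3.025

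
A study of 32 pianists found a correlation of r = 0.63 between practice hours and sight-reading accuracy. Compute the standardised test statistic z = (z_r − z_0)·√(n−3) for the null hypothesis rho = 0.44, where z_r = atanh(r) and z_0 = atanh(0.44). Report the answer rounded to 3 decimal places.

z_r = atanh(0.63) = 0.741416,  z_0 = atanh(0.44) = 0.472231
SE = 1/√(n−3) = 1/√29 = 0.185695
z = (z_r − z_0)/SE = (0.741416 − 0.472231) / 0.185695 = 0.269185 / 0.185695 = 1.450

1.450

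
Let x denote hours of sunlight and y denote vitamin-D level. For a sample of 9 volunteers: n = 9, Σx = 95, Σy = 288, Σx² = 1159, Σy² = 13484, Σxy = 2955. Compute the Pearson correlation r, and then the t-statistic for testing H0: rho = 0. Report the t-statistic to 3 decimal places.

S_xy = nΣxy − ΣxΣy = 9·2955 − 95·288 = 26595 − 27360 = -765
S_xx = nΣx² − (Σx)² = 9·1159 − 95² = 10431 − 9025 = 1406
S_yy = nΣy² − (Σy)² = 9·13484 − 288² = 121356 − 82944 = 38412
r = S_xy / √(S_xx·S_yy) = -765 / √(1406·38412) = -765 / √54007272 = -765 / 7348.9640 = -0.1041
t = r·√(n−2)/√(1−r²) = -0.1041·√7 / √(1−0.010837) = -0.275423 / 0.994567 = -0.277

-0.277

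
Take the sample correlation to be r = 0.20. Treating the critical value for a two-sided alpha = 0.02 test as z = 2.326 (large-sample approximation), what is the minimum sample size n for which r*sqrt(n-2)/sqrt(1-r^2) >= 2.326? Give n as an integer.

132

Need r·√(n−2)/√(1−r²) ≥ 2.326
√(n−2) ≥ 2.326·√(1−0.0400) / 0.20 = 2.326·0.979796 / 0.20 = 11.3950
n−2 ≥ 129.8460  ⇒  n ≥ 131.8460
Smallest integer n = 132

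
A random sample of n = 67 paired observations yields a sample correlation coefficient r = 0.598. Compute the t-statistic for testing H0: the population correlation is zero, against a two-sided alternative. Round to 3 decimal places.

t = r·√(n−2) / √(1−r²) with r = 0.598, n = 67
  = 0.598·√65 / √(1 − 0.357604)
  = 0.598·8.062258 / 0.801496
  = 4.821230 / 0.801496 = 6.015

6.015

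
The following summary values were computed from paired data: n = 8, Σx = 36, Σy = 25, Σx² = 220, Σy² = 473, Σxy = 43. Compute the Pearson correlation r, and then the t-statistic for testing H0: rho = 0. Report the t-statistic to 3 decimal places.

-1.266

Numerator: nΣxy − (Σx)(Σy) = 8·43 − (36)(25) = -556
Denominator: √[(nΣx²−(Σx)²)(nΣy²−(Σy)²)]
  nΣx²−(Σx)² = 8·220 − 1296 = 464;  nΣy²−(Σy)² = 8·473 − 625 = 3159
  √(464·3159) = √1465776 = 1210.6924
r = -556 / 1210.6924 = -0.4592
t = r·√(n−2)/√(1−r²) = -0.4592·√6 / √(1−0.210865) = -1.124806 / 0.888333 = -1.266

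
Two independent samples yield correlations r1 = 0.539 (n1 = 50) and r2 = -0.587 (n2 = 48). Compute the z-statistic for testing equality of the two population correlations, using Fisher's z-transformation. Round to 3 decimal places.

6.117

z1 = atanh(0.539) = 0.602745,  z2 = atanh(-0.587) = -0.673077
SE = √(1/(n1−3) + 1/(n2−3)) = √(1/47 + 1/45) = √(0.0212766 + 0.0222222) = √0.0434988 = 0.208564
z = (z1 − z2)/SE = (0.602745 − (-0.673077)) / 0.208564 = 1.275822 / 0.208564 = 6.117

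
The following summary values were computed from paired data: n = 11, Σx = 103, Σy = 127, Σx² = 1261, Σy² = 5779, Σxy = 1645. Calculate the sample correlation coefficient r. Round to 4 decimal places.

0.4031

Numerator: nΣxy − (Σx)(Σy) = 11·1645 − (103)(127) = 5014
Denominator: √[(nΣx²−(Σx)²)(nΣy²−(Σy)²)]
  nΣx²−(Σx)² = 11·1261 − 10609 = 3262;  nΣy²−(Σy)² = 11·5779 − 16129 = 47440
  √(3262·47440) = √154749280 = 12439.8264
r = 5014 / 12439.8264 = 0.4031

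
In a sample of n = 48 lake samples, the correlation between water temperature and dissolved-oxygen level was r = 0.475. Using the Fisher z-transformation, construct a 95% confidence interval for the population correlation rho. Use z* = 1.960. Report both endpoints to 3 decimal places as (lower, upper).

(0.221, 0.669)

Fisher z: z_r = atanh(r) = ½·ln((1+0.475)/(1−0.475)) = 0.516508
SE(z) = 1/√(n−3) = 1/√45 = 0.149071
95% ⇒ z* = 1.960; margin = 1.960·0.149071 = 0.292179
CI on z-scale: (0.224329, 0.808687)
Back-transform: tanh(0.224329) = 0.220640, tanh(0.808687) = 0.668865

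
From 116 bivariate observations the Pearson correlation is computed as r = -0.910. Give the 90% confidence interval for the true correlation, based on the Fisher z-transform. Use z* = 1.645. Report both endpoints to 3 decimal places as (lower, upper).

(-0.933, -0.879)

Fisher z: z_r = atanh(r) = ½·ln((1+(-0.910))/(1−(-0.910))) = -1.527524
SE(z) = 1/√(n−3) = 1/√113 = 0.094072
90% ⇒ z* = 1.645; margin = 1.645·0.094072 = 0.154748
CI on z-scale: (-1.682272, -1.372776)
Back-transform: tanh(-1.682272) = -0.933156, tanh(-1.372776) = -0.879323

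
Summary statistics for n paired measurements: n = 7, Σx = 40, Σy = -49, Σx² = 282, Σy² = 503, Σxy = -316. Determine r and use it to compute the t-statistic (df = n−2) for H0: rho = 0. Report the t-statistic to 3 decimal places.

-0.945

S_xy = nΣxy − ΣxΣy = 7·(-316) − 40·(-49) = -2212 − (-1960) = -252
S_xx = nΣx² − (Σx)² = 7·282 − 40² = 1974 − 1600 = 374
S_yy = nΣy² − (Σy)² = 7·503 − (-49)² = 3521 − 2401 = 1120
r = S_xy / √(S_xx·S_yy) = -252 / √(374·1120) = -252 / √418880 = -252 / 647.2094 = -0.3894
t = r·√(n−2)/√(1−r²) = -0.3894·√5 / √(1−0.151632) = -0.870725 / 0.921069 = -0.945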